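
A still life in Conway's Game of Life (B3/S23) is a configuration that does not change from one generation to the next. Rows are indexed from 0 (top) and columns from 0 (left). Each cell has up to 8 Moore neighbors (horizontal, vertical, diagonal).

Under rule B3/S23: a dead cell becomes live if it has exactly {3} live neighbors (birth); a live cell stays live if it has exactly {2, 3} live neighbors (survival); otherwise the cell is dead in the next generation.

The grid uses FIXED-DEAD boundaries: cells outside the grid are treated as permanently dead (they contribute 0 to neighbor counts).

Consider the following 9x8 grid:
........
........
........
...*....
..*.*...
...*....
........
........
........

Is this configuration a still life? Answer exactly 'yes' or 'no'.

Compute generation 1 and compare to generation 0 (given above):
Generation 1:
........
........
........
...*....
..*.*...
...*....
........
........
........
The grids are IDENTICAL -> still life.

Answer: yes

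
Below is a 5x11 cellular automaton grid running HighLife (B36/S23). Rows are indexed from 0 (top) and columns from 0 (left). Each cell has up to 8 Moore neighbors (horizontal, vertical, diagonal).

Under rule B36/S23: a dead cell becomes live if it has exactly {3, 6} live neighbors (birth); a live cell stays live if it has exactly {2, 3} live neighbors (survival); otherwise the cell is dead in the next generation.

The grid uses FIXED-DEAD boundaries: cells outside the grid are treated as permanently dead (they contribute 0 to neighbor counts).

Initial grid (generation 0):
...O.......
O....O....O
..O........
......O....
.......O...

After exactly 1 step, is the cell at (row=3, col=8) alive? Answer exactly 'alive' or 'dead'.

Simulating step by step:
Generation 0 (given above): 7 live cells
Generation 1: 0 live cells
...........
...........
...........
...........
...........

Cell (3,8) at generation 1: 0 -> dead

Answer: dead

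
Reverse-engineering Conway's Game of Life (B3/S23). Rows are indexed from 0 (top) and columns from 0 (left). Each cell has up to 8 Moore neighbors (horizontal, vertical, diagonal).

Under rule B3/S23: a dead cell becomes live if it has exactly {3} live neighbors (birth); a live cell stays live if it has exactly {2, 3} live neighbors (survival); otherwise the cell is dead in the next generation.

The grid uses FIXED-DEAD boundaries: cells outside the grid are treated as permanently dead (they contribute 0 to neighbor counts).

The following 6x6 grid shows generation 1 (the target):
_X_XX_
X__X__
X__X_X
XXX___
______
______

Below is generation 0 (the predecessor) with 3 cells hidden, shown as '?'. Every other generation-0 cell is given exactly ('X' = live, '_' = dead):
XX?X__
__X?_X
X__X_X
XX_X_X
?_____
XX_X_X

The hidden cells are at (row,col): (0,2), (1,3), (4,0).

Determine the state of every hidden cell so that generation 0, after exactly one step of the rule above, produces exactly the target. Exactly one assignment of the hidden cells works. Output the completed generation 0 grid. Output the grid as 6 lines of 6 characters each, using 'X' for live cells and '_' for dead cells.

Answer: XX_X__
__XX_X
X__X_X
XX_X_X
______
XX_X_X

Derivation:
Hidden generation-0 cells (in order): (0,2), (1,3), (4,0).
A hidden cell only influences target cells in its own 3x3 neighborhood. Try each of the 2^3 = 8 assignments, step the completed generation 0 forward once under B3/S23, and compare with the target:
  (0,2)=_ (1,3)=_ (4,0)=_ -> step gives (0,2)='X' but target has '_' -> reject
  (0,2)=_ (1,3)=_ (4,0)=X -> step gives (0,2)='X' but target has '_' -> reject
  (0,2)=_ (1,3)=X (4,0)=_ -> step reproduces the target at every cell -> ACCEPT
  (0,2)=_ (1,3)=X (4,0)=X -> step gives (5,0)='X' but target has '_' -> reject
  (0,2)=X (1,3)=_ (4,0)=_ -> step gives (0,2)='X' but target has '_' -> reject
  (0,2)=X (1,3)=_ (4,0)=X -> step gives (0,2)='X' but target has '_' -> reject
  (0,2)=X (1,3)=X (4,0)=_ -> step gives (1,3)='_' but target has 'X' -> reject
  (0,2)=X (1,3)=X (4,0)=X -> step gives (1,3)='_' but target has 'X' -> reject
Unique solution: (0,2)=dead, (1,3)=live, (4,0)=dead.
Check: live-neighbor counts of every cell in the completed generation 0:
124231
344351
245362
223141
444242
112020
Applying B3/S23 to generation 0 with these counts gives:
_X_XX_
X__X__
X__X_X
XXX___
______
______
which matches the target exactly.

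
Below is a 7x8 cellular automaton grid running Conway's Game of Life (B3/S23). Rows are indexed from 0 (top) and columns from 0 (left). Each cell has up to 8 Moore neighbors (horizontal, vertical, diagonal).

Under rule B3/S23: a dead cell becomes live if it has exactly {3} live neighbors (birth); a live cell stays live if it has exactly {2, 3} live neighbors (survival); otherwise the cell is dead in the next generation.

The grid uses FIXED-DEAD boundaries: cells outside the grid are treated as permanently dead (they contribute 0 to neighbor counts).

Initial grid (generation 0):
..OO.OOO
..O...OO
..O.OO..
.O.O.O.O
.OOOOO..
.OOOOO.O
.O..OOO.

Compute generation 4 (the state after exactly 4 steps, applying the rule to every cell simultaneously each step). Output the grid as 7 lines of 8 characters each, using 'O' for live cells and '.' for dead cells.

Simulating step by step:
Generation 0 (given above): 30 live cells
Generation 1: 17 live cells
..OO.O.O
.OO....O
.OO.OO.O
.O......
O.......
O.......
.O....O.
Generation 2: 16 live cells
.OOO..O.
.....O.O
O..O..O.
OOO.....
OO......
OO......
........
Generation 3: 13 live cells
..O...O.
.O.OOO.O
O.O...O.
..O.....
........
OO......
........
Generation 4: 16 live cells
(generation 4 grid is the final answer)

Answer: ..OOOOO.
.O.OOO.O
..O.OOO.
.O......
.O......
........
........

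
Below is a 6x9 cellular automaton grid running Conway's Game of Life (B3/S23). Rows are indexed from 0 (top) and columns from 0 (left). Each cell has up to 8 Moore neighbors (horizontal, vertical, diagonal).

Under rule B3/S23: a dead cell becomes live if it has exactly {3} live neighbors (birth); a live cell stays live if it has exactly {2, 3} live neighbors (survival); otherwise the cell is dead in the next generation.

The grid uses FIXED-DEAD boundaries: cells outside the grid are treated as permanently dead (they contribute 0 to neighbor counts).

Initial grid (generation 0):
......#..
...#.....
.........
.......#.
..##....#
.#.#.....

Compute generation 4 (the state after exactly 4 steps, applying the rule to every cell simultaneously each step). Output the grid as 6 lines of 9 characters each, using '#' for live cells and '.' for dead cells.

Answer: .........
.........
.........
.........
..##.....
..##.....

Derivation:
Simulating step by step:
Generation 0 (given above): 8 live cells
Generation 1: 3 live cells
.........
.........
.........
.........
..##.....
...#.....
Generation 2: 4 live cells
.........
.........
.........
.........
..##.....
..##.....
Generation 3: 4 live cells
.........
.........
.........
.........
..##.....
..##.....
Generation 4: 4 live cells
(generation 4 grid is the final answer)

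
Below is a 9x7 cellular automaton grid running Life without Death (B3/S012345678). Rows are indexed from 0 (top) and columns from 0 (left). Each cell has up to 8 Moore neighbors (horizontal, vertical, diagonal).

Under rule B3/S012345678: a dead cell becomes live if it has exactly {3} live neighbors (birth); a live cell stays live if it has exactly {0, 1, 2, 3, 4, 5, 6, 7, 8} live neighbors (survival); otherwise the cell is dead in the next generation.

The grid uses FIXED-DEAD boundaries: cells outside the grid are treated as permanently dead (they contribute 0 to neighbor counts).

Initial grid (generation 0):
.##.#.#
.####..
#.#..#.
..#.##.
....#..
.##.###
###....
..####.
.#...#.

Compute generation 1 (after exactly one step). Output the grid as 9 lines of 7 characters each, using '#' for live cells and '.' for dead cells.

Simulating step by step:
Generation 0 (given above): 29 live cells
Generation 1: 40 live cells
(generation 1 grid is the final answer)

Answer: .##.###
#####..
#.#..#.
.##.##.
.##.#.#
###.###
###...#
#.####.
.###.#.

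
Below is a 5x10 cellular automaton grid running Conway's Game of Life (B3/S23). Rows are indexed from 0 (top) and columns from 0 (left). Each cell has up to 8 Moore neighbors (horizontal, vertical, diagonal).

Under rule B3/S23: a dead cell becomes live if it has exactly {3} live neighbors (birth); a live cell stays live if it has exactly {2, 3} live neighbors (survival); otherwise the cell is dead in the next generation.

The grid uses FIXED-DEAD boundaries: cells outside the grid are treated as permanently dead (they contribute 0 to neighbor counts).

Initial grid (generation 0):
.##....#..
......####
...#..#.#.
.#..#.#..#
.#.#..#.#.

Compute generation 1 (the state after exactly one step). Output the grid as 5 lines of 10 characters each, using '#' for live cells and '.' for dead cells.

Answer: ......##..
..#...#..#
......#...
...##.#.##
..#..#.#..

Derivation:
Simulating step by step:
Generation 0 (given above): 18 live cells
Generation 1: 14 live cells
(generation 1 grid is the final answer)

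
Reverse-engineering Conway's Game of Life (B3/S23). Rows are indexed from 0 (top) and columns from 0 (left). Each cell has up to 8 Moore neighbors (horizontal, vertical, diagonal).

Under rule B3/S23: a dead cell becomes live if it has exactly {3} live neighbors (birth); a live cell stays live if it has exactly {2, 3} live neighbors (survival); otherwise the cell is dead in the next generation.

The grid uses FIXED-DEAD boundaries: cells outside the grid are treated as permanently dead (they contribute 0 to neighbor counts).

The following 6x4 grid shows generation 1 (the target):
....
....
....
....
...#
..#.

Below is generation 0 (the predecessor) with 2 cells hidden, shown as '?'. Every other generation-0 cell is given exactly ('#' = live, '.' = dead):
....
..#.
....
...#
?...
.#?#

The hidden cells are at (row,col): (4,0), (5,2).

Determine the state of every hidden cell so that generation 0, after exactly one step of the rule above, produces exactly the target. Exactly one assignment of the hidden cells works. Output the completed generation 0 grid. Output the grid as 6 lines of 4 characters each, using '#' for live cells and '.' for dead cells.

Answer: ....
..#.
....
...#
....
.###

Derivation:
Hidden generation-0 cells (in order): (4,0), (5,2).
A hidden cell only influences target cells in its own 3x3 neighborhood. Try each of the 2^2 = 4 assignments, step the completed generation 0 forward once under B3/S23, and compare with the target:
  (4,0)=. (5,2)=. -> step gives (4,2)='#' but target has '.' -> reject
  (4,0)=. (5,2)=# -> step reproduces the target at every cell -> ACCEPT
  (4,0)=# (5,2)=. -> step gives (4,2)='#' but target has '.' -> reject
  (4,0)=# (5,2)=# -> step gives (4,1)='#' but target has '.' -> reject
Unique solution: (4,0)=dead, (5,2)=live.
Check: live-neighbor counts of every cell in the completed generation 0:
0111
0101
0122
0010
1243
1121
Applying B3/S23 to generation 0 with these counts gives:
....
....
....
....
...#
..#.
which matches the target exactly.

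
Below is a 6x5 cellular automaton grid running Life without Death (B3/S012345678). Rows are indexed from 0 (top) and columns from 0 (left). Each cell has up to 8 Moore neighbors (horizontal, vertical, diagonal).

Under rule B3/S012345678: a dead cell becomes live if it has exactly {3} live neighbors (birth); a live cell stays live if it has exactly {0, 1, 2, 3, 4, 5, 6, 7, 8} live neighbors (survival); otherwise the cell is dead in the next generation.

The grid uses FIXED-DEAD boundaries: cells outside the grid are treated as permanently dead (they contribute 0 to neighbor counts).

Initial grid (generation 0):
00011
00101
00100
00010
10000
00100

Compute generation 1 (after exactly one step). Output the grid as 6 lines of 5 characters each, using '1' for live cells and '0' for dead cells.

Simulating step by step:
Generation 0 (given above): 8 live cells
Generation 1: 8 live cells
(generation 1 grid is the final answer)

Answer: 00011
00101
00100
00010
10000
00100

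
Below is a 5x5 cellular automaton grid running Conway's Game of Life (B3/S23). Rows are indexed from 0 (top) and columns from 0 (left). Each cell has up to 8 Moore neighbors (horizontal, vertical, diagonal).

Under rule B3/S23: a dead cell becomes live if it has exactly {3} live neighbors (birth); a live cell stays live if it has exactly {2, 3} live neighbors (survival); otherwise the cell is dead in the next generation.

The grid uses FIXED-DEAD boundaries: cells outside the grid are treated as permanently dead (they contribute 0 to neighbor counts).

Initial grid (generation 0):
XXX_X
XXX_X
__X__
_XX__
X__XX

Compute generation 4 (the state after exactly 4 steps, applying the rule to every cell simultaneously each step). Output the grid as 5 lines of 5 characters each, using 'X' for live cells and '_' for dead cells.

Answer: _____
XX___
_____
X_X__
__X__

Derivation:
Simulating step by step:
Generation 0 (given above): 14 live cells
Generation 1: 9 live cells
X_X__
X____
X____
_XX__
_XXX_
Generation 2: 7 live cells
_X___
X____
X____
X__X_
_X_X_
Generation 3: 8 live cells
_____
XX___
XX___
XXX__
__X__
Generation 4: 5 live cells
(generation 4 grid is the final answer)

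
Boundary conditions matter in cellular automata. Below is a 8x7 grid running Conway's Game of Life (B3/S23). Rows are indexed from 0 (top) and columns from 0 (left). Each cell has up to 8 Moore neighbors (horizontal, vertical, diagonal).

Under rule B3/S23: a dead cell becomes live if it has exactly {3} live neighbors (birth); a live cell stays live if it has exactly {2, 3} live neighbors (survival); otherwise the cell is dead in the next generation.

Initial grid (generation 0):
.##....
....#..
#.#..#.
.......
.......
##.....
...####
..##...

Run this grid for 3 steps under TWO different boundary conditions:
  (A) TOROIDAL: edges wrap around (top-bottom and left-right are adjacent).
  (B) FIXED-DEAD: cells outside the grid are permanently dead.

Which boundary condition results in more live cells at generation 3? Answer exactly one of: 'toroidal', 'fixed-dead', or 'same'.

Answer: toroidal

Derivation:
Under TOROIDAL boundary, generation 3:
.#.#...
.#.#...
..#....
.......
.......
##.##..
.#.#...
.#.#...
Population = 13

Under FIXED-DEAD boundary, generation 3:
.......
.......
.......
.......
.......
.......
..##.##
.......
Population = 4

Comparison: toroidal=13, fixed-dead=4 -> toroidal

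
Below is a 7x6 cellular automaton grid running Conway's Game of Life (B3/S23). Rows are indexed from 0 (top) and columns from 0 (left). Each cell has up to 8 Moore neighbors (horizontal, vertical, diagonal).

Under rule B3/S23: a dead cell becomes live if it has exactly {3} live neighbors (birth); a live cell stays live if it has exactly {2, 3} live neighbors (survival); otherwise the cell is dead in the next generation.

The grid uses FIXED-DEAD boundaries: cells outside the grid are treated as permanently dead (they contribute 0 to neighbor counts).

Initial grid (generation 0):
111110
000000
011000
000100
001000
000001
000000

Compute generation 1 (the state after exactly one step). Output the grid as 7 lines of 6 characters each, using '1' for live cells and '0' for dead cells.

Simulating step by step:
Generation 0 (given above): 10 live cells
Generation 1: 7 live cells
(generation 1 grid is the final answer)

Answer: 011100
100000
001000
010100
000000
000000
000000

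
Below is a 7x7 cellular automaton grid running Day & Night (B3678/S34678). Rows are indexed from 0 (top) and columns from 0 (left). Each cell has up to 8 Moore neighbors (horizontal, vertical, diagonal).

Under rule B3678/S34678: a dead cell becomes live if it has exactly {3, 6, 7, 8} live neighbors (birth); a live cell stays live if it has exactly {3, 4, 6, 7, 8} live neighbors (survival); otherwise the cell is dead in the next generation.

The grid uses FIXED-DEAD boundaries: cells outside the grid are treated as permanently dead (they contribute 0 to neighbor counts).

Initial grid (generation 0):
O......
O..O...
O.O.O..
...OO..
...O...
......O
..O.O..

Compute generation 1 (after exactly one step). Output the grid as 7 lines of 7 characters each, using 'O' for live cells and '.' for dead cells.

Answer: .......
.......
.O..O..
..OOO..
....O..
...O...
.......

Derivation:
Simulating step by step:
Generation 0 (given above): 12 live cells
Generation 1: 7 live cells
(generation 1 grid is the final answer)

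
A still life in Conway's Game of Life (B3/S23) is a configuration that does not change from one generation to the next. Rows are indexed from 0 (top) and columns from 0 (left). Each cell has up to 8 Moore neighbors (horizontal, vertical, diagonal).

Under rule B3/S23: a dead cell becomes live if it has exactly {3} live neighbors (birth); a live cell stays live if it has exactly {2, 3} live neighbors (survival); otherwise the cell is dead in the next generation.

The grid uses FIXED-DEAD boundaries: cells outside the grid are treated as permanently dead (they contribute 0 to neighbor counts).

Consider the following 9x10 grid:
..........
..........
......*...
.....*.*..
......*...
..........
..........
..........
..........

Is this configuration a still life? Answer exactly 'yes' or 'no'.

Compute generation 1 and compare to generation 0 (given above):
Generation 1:
..........
..........
......*...
.....*.*..
......*...
..........
..........
..........
..........
The grids are IDENTICAL -> still life.

Answer: yes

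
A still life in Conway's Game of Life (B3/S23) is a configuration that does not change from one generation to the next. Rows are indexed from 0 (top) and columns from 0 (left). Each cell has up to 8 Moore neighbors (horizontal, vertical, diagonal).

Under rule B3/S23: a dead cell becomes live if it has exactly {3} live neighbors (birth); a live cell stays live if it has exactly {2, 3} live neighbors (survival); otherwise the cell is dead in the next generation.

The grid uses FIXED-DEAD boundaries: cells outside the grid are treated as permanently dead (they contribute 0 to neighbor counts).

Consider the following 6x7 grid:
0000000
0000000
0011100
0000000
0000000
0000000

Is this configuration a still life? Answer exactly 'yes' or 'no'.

Answer: no

Derivation:
Compute generation 1 and compare to generation 0 (given above):
Generation 1:
0000000
0001000
0001000
0001000
0000000
0000000
Cell (1,3) differs: gen0=0 vs gen1=1 -> NOT a still life.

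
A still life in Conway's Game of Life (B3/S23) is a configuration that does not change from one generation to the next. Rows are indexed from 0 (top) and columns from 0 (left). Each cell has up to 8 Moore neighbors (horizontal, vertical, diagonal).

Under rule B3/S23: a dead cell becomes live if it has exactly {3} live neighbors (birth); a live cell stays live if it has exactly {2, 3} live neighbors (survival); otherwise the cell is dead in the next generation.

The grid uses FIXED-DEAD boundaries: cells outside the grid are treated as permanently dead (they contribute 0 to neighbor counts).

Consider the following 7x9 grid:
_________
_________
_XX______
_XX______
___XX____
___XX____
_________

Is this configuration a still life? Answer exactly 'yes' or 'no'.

Compute generation 1 and compare to generation 0 (given above):
Generation 1:
_________
_________
_XX______
_X_______
____X____
___XX____
_________
Cell (3,2) differs: gen0=1 vs gen1=0 -> NOT a still life.

Answer: no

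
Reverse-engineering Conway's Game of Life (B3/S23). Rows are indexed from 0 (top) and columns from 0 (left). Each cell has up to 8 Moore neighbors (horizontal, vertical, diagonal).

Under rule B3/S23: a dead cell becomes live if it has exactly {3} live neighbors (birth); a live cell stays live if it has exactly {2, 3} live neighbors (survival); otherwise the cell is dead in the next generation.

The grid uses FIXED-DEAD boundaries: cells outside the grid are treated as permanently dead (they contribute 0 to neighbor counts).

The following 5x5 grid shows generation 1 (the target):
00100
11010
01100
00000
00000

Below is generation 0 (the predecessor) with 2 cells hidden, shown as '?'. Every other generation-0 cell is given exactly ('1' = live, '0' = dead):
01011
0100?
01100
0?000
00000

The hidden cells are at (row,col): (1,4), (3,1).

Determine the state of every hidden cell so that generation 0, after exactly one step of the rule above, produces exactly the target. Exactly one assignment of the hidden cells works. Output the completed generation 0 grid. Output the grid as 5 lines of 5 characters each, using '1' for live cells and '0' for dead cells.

Answer: 01011
01000
01100
00000
00000

Derivation:
Hidden generation-0 cells (in order): (1,4), (3,1).
A hidden cell only influences target cells in its own 3x3 neighborhood. Try each of the 2^2 = 4 assignments, step the completed generation 0 forward once under B3/S23, and compare with the target:
  (1,4)=0 (3,1)=0 -> step reproduces the target at every cell -> ACCEPT
  (1,4)=0 (3,1)=1 -> step gives (2,0)='1' but target has '0' -> reject
  (1,4)=1 (3,1)=0 -> step gives (0,3)='1' but target has '0' -> reject
  (1,4)=1 (3,1)=1 -> step gives (0,3)='1' but target has '0' -> reject
Unique solution: (1,4)=dead, (3,1)=dead.
Check: live-neighbor counts of every cell in the completed generation 0:
21311
33532
22210
12210
00000
Applying B3/S23 to generation 0 with these counts gives:
00100
11010
01100
00000
00000
which matches the target exactly.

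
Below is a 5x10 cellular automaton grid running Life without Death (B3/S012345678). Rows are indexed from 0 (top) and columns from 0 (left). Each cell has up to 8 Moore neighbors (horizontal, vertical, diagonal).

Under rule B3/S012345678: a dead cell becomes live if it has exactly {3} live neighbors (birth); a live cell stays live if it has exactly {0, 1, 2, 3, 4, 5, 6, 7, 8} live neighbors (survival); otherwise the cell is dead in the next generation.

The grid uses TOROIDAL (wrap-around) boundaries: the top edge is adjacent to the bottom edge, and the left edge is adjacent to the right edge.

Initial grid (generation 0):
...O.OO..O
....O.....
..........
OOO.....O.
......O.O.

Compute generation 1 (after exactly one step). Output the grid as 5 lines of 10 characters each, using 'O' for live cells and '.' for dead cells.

Simulating step by step:
Generation 0 (given above): 11 live cells
Generation 1: 21 live cells
(generation 1 grid is the final answer)

Answer: ...OOOOO.O
....OO....
.O........
OOO....OOO
OOO..OO.O.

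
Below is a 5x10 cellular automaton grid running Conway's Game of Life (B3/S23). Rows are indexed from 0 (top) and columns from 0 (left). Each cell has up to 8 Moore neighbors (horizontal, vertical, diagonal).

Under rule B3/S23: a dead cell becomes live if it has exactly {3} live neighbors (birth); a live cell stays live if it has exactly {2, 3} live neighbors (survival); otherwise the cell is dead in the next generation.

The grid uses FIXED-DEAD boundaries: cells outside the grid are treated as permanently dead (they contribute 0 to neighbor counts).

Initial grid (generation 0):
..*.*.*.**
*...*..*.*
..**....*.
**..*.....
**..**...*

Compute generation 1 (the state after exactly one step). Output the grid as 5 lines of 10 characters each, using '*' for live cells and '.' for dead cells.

Answer: ...*.*.***
.**.**.*.*
*.***...*.
*...**....
**..**....

Derivation:
Simulating step by step:
Generation 0 (given above): 20 live cells
Generation 1: 23 live cells
(generation 1 grid is the final answer)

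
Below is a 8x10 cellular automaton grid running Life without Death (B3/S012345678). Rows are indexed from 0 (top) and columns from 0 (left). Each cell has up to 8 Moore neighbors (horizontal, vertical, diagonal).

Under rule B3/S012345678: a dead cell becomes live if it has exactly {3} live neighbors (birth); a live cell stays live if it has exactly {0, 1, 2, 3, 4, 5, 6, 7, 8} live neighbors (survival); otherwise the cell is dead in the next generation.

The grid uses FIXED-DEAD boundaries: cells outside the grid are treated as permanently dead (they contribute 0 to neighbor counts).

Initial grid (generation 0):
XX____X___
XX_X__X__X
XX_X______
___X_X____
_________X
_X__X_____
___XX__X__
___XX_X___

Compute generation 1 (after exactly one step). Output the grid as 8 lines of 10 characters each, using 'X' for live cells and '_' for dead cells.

Answer: XXX___X___
XX_X__X__X
XX_X______
__XXXX____
____X____X
_X_XX_____
__XXX__X__
___XXXX___

Derivation:
Simulating step by step:
Generation 0 (given above): 22 live cells
Generation 1: 29 live cells
(generation 1 grid is the final answer)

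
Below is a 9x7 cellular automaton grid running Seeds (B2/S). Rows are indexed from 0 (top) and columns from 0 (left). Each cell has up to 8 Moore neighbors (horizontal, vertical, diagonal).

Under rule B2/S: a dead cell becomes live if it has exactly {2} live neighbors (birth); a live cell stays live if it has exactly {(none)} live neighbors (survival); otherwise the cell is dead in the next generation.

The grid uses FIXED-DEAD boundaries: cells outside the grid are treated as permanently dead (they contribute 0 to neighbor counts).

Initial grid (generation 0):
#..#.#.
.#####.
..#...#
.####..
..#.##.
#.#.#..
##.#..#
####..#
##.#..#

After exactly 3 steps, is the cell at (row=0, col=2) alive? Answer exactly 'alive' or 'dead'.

Simulating step by step:
Generation 0 (given above): 33 live cells
Generation 1: 8 live cells
......#
#......
#......
......#
#......
......#
.......
.......
....##.
Generation 2: 8 live cells
.......
.#.....
.#.....
##.....
.....##
.......
.......
....##.
.......
Generation 3: 13 live cells
.......
#.#....
.......
..#..##
##.....
.....##
....##.
.......
....##.

Cell (0,2) at generation 3: 0 -> dead

Answer: dead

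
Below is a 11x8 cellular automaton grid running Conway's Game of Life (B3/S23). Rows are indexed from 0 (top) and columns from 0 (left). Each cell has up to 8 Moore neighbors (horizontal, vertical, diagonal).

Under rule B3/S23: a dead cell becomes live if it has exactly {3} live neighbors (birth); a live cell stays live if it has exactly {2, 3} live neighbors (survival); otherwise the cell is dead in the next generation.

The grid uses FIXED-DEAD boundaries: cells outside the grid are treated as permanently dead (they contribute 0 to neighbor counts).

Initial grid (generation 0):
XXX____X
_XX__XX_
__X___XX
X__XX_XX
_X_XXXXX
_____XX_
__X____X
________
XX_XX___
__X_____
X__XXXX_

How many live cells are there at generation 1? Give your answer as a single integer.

Simulating step by step:
Generation 0 (given above): 36 live cells
Generation 1: 25 live cells
X_X___X_
X__X_X__
__X_X___
_X______
__XX____
__XX____
______X_
_XXX____
_XXX____
X_X_____
___XXX__
Population at generation 1: 25

Answer: 25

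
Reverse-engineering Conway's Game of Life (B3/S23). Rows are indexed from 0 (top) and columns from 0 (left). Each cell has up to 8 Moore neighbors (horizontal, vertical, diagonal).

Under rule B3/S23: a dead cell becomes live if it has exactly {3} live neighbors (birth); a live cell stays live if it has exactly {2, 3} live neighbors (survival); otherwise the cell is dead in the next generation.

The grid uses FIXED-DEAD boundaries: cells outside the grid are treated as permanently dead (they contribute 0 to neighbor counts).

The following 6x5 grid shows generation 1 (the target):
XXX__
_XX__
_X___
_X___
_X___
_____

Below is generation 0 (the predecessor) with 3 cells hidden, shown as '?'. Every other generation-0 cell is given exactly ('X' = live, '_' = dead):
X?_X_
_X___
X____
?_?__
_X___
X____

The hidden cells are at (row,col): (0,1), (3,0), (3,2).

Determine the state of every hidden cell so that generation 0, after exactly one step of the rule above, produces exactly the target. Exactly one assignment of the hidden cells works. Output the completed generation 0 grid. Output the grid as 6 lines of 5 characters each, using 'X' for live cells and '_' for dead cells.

Answer: XX_X_
_X___
X____
__X__
_X___
X____

Derivation:
Hidden generation-0 cells (in order): (0,1), (3,0), (3,2).
A hidden cell only influences target cells in its own 3x3 neighborhood. Try each of the 2^3 = 8 assignments, step the completed generation 0 forward once under B3/S23, and compare with the target:
  (0,1)=_ (3,0)=_ (3,2)=_ -> step gives (0,0)='_' but target has 'X' -> reject
  (0,1)=_ (3,0)=_ (3,2)=X -> step gives (0,0)='_' but target has 'X' -> reject
  (0,1)=_ (3,0)=X (3,2)=_ -> step gives (0,0)='_' but target has 'X' -> reject
  (0,1)=_ (3,0)=X (3,2)=X -> step gives (0,0)='_' but target has 'X' -> reject
  (0,1)=X (3,0)=_ (3,2)=_ -> step gives (2,1)='_' but target has 'X' -> reject
  (0,1)=X (3,0)=_ (3,2)=X -> step reproduces the target at every cell -> ACCEPT
  (0,1)=X (3,0)=X (3,2)=_ -> step gives (2,0)='X' but target has '_' -> reject
  (0,1)=X (3,0)=X (3,2)=X -> step gives (2,0)='X' but target has '_' -> reject
Unique solution: (0,1)=live, (3,0)=dead, (3,2)=live.
Check: live-neighbor counts of every cell in the completed generation 0:
22301
43311
13210
23110
22210
12100
Applying B3/S23 to generation 0 with these counts gives:
XXX__
_XX__
_X___
_X___
_X___
_____
which matches the target exactly.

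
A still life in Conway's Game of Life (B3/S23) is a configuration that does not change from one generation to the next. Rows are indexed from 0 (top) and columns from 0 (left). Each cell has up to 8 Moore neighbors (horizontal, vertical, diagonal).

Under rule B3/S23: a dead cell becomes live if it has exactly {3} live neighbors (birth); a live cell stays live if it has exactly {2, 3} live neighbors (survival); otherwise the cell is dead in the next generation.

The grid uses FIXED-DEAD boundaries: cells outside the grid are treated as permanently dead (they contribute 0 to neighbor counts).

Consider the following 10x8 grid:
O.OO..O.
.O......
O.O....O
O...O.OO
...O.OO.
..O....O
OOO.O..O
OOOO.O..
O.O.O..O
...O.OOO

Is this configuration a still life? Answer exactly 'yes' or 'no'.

Compute generation 1 and compare to generation 0 (given above):
Generation 1:
.OO.....
O..O....
O.....OO
.O.OO..O
...OOO..
..O.OO.O
O...O.O.
.....OO.
O......O
...OOOOO
Cell (0,0) differs: gen0=1 vs gen1=0 -> NOT a still life.

Answer: no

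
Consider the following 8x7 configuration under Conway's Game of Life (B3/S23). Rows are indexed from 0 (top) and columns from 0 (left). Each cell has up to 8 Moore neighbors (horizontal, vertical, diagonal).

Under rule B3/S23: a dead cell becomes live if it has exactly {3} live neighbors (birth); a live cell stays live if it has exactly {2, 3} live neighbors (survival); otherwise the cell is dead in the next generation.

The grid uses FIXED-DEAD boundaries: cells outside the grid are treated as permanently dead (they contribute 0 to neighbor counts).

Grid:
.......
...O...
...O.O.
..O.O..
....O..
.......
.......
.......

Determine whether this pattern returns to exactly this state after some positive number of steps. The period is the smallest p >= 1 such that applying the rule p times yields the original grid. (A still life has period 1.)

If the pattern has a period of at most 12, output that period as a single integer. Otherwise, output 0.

Simulating and comparing each generation to the original:
Gen 0 (original, given above): 6 live cells
Gen 1: 6 live cells, differs from original
Gen 2: 6 live cells, MATCHES original -> period = 2

Answer: 2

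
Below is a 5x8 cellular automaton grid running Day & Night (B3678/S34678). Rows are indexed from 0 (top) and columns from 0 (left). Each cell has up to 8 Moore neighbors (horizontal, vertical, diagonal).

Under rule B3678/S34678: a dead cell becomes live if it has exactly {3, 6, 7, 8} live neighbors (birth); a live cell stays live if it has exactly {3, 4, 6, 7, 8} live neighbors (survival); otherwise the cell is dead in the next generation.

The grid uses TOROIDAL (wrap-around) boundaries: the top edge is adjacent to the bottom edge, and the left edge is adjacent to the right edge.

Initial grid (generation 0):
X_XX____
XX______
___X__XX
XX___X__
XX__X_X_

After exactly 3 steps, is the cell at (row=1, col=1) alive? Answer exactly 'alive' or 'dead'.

Answer: dead

Derivation:
Simulating step by step:
Generation 0 (given above): 15 live cells
Generation 1: 16 live cells
XXX_____
XX_X____
__X____X
XXX_XX__
X__X_X__
Generation 2: 20 live cells
X_XXX__X
X______X
_XX_X___
XXX_X_XX
XX_X___X
Generation 3: 20 live cells
X_XX__X_
X___X__X
X_X__XX_
XX___X_X
XXX__X_X

Cell (1,1) at generation 3: 0 -> dead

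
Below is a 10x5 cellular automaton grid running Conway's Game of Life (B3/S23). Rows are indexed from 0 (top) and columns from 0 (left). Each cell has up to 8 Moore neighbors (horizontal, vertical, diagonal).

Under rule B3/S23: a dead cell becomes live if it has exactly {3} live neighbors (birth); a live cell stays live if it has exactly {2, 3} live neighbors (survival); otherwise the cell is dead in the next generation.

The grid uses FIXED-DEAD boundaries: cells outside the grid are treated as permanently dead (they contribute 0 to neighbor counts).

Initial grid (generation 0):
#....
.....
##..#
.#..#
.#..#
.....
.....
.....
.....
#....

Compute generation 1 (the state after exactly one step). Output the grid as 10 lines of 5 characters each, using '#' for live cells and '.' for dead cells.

Answer: .....
##...
##...
.####
.....
.....
.....
.....
.....
.....

Derivation:
Simulating step by step:
Generation 0 (given above): 9 live cells
Generation 1: 8 live cells
(generation 1 grid is the final answer)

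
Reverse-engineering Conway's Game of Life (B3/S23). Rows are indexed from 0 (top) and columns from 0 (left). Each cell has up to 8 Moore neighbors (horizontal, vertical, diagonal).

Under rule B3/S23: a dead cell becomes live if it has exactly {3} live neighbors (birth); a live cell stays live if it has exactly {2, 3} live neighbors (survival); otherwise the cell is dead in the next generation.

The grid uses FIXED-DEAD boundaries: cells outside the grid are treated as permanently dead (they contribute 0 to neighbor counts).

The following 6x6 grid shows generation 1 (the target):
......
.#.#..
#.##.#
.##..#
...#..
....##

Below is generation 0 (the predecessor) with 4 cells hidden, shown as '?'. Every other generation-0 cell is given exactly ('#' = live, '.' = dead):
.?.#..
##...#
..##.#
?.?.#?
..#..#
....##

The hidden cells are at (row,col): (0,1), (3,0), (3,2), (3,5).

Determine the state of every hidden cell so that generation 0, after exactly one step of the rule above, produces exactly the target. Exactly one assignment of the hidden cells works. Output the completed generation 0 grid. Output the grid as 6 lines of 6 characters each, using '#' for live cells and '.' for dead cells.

Hidden generation-0 cells (in order): (0,1), (3,0), (3,2), (3,5).
A hidden cell only influences target cells in its own 3x3 neighborhood. Try each of the 2^4 = 16 assignments, step the completed generation 0 forward once under B3/S23, and compare with the target:
  (0,1)=. (3,0)=. (3,2)=. (3,5)=. -> step gives (2,0)='.' but target has '#' -> reject
  (0,1)=. (3,0)=. (3,2)=. (3,5)=# -> step gives (2,0)='.' but target has '#' -> reject
  (0,1)=. (3,0)=. (3,2)=# (3,5)=. -> step gives (2,0)='.' but target has '#' -> reject
  (0,1)=. (3,0)=. (3,2)=# (3,5)=# -> step gives (2,0)='.' but target has '#' -> reject
  (0,1)=. (3,0)=# (3,2)=. (3,5)=. -> step gives (3,4)='#' but target has '.' -> reject
  (0,1)=. (3,0)=# (3,2)=. (3,5)=# -> step reproduces the target at every cell -> ACCEPT
  (0,1)=. (3,0)=# (3,2)=# (3,5)=. -> step gives (3,1)='.' but target has '#' -> reject
  (0,1)=. (3,0)=# (3,2)=# (3,5)=# -> step gives (3,1)='.' but target has '#' -> reject
  (0,1)=# (3,0)=. (3,2)=. (3,5)=. -> step gives (0,0)='#' but target has '.' -> reject
  (0,1)=# (3,0)=. (3,2)=. (3,5)=# -> step gives (0,0)='#' but target has '.' -> reject
  (0,1)=# (3,0)=. (3,2)=# (3,5)=. -> step gives (0,0)='#' but target has '.' -> reject
  (0,1)=# (3,0)=. (3,2)=# (3,5)=# -> step gives (0,0)='#' but target has '.' -> reject
  (0,1)=# (3,0)=# (3,2)=. (3,5)=. -> step gives (0,0)='#' but target has '.' -> reject
  (0,1)=# (3,0)=# (3,2)=. (3,5)=# -> step gives (0,0)='#' but target has '.' -> reject
  (0,1)=# (3,0)=# (3,2)=# (3,5)=. -> step gives (0,0)='#' but target has '.' -> reject
  (0,1)=# (3,0)=# (3,2)=# (3,5)=# -> step gives (0,0)='#' but target has '.' -> reject
Unique solution: (0,1)=dead, (3,0)=live, (3,2)=dead, (3,5)=live.
Check: live-neighbor counts of every cell in the completed generation 0:
222021
124341
342253
033443
120354
011222
Applying B3/S23 to generation 0 with these counts gives:
......
.#.#..
#.##.#
.##..#
...#..
....##
which matches the target exactly.

Answer: ...#..
##...#
..##.#
#...##
..#..#
....##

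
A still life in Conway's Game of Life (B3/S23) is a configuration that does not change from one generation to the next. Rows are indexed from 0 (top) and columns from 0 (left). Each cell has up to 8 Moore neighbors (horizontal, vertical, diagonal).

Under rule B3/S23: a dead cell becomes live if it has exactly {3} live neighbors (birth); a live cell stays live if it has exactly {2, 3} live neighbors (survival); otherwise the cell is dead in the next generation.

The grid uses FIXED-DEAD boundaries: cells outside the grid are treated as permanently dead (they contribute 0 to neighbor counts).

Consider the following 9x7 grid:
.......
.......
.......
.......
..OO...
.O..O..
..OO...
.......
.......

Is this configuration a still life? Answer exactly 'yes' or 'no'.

Answer: yes

Derivation:
Compute generation 1 and compare to generation 0 (given above):
Generation 1:
.......
.......
.......
.......
..OO...
.O..O..
..OO...
.......
.......
The grids are IDENTICAL -> still life.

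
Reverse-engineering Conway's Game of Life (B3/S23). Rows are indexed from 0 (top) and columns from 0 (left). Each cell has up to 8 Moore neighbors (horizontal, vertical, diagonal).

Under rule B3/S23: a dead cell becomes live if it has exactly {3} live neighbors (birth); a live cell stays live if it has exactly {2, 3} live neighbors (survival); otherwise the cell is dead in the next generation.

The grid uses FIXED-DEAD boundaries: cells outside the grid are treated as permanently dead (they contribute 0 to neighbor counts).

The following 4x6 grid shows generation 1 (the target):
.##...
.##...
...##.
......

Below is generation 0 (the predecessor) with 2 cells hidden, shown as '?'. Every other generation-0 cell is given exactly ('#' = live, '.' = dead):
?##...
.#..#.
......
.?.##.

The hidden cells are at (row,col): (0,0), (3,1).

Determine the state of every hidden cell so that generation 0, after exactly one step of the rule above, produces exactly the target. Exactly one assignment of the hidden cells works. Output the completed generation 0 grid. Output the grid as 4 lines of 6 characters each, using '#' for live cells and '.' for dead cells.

Hidden generation-0 cells (in order): (0,0), (3,1).
A hidden cell only influences target cells in its own 3x3 neighborhood. Try each of the 2^2 = 4 assignments, step the completed generation 0 forward once under B3/S23, and compare with the target:
  (0,0)=. (3,1)=. -> step reproduces the target at every cell -> ACCEPT
  (0,0)=. (3,1)=# -> step gives (2,2)='#' but target has '.' -> reject
  (0,0)=# (3,1)=. -> step gives (0,0)='#' but target has '.' -> reject
  (0,0)=# (3,1)=# -> step gives (0,0)='#' but target has '.' -> reject
Unique solution: (0,0)=dead, (3,1)=dead.
Check: live-neighbor counts of every cell in the completed generation 0:
222211
223201
112332
001111
Applying B3/S23 to generation 0 with these counts gives:
.##...
.##...
...##.
......
which matches the target exactly.

Answer: .##...
.#..#.
......
...##.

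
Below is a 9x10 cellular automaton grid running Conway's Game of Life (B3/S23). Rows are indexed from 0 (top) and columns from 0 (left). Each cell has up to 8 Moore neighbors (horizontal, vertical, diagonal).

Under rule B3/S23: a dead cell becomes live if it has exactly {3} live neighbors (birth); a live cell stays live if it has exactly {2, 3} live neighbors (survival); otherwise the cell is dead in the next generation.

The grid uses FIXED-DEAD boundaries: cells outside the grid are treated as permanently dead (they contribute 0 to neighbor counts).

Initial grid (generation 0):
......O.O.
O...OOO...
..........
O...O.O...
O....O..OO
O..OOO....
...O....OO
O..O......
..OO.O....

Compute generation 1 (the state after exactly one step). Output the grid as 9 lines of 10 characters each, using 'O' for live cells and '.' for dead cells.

Simulating step by step:
Generation 0 (given above): 25 live cells
Generation 1: 20 live cells
(generation 1 grid is the final answer)

Answer: ......OO..
.....OOO..
....O.O...
.....O....
OO.O..O...
...O.O....
..OO......
...O......
..OOO.....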